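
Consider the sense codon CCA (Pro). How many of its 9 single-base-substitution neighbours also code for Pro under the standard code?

3

Position 1: none → 0 synonymous.
Position 2: none → 0 synonymous.
Position 3: CCT, CCC, CCG → 3 synonymous.
Total: 0 + 0 + 3 = 3.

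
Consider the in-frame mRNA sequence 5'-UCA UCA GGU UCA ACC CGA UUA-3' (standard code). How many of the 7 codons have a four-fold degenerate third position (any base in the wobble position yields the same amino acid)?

Codon 1 UCA (Ser): third position 4-fold.
Codon 2 UCA (Ser): third position 4-fold.
Codon 3 GGU (Gly): third position 4-fold.
Codon 4 UCA (Ser): third position 4-fold.
Codon 5 ACC (Thr): third position 4-fold.
Codon 6 CGA (Arg): third position 4-fold.
Codon 7 UUA (Leu): third position 2-fold.
Four-fold degenerate third positions: 6.

6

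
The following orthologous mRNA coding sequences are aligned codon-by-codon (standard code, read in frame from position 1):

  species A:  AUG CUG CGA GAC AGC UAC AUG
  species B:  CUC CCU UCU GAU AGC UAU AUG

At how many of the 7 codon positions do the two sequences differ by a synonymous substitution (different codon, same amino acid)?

2

Codon 1: AUG Met / CUC Leu — nonsynonymous.
Codon 2: CUG Leu / CCU Pro — nonsynonymous.
Codon 3: CGA Arg / UCU Ser — nonsynonymous.
Codon 4: GAC Asp / GAU Asp — synonymous.
Codon 5: AGC Ser / AGC Ser — identical.
Codon 6: UAC Tyr / UAU Tyr — synonymous.
Codon 7: AUG Met / AUG Met — identical.
Synonymous differences: 2.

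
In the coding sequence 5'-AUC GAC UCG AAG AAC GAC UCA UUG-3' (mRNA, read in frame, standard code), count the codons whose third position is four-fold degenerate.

2

Codon 1 AUC (Ile): third position 3-fold.
Codon 2 GAC (Asp): third position 2-fold.
Codon 3 UCG (Ser): third position 4-fold.
Codon 4 AAG (Lys): third position 2-fold.
Codon 5 AAC (Asn): third position 2-fold.
Codon 6 GAC (Asp): third position 2-fold.
Codon 7 UCA (Ser): third position 4-fold.
Codon 8 UUG (Leu): third position 2-fold.
Four-fold degenerate third positions: 2.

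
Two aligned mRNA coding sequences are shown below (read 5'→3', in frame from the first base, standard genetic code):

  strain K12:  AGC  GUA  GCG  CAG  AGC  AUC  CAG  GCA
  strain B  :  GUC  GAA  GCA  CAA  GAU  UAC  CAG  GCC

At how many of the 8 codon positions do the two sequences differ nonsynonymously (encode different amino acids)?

Codon 1: AGC Ser / GUC Val — nonsynonymous.
Codon 2: GUA Val / GAA Glu — nonsynonymous.
Codon 3: GCG Ala / GCA Ala — synonymous.
Codon 4: CAG Gln / CAA Gln — synonymous.
Codon 5: AGC Ser / GAU Asp — nonsynonymous.
Codon 6: AUC Ile / UAC Tyr — nonsynonymous.
Codon 7: CAG Gln / CAG Gln — identical.
Codon 8: GCA Ala / GCC Ala — synonymous.
Nonsynonymous differences: 4.

4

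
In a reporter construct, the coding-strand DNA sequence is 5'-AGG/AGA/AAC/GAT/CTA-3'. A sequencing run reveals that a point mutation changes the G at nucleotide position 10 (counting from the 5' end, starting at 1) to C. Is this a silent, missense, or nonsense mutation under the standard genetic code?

missense

Position 10 falls in codon 4: GAT → Asp.
After the substitution the codon is CAT → His.
Asp ≠ His, so this is a missense mutation.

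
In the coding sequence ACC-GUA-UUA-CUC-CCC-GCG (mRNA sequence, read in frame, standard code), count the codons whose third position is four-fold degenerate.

Codon 1 ACC (Thr): third position 4-fold.
Codon 2 GUA (Val): third position 4-fold.
Codon 3 UUA (Leu): third position 2-fold.
Codon 4 CUC (Leu): third position 4-fold.
Codon 5 CCC (Pro): third position 4-fold.
Codon 6 GCG (Ala): third position 4-fold.
Four-fold degenerate third positions: 5.

5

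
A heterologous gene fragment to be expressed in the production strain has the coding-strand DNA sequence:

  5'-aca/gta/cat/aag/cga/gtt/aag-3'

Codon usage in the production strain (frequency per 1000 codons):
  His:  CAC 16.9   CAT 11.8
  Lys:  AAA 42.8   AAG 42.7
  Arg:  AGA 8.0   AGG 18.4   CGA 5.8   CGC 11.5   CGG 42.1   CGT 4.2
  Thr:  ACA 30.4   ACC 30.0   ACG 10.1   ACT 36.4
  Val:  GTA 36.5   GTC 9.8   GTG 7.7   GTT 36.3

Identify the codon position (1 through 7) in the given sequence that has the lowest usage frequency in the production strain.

Codon 1 ACA (Thr): 30.4 per 1000.
Codon 2 GTA (Val): 36.5 per 1000.
Codon 3 CAT (His): 11.8 per 1000.
Codon 4 AAG (Lys): 42.7 per 1000.
Codon 5 CGA (Arg): 5.8 per 1000.
Codon 6 GTT (Val): 36.3 per 1000.
Codon 7 AAG (Lys): 42.7 per 1000.
Lowest frequency is 5.8 at codon 5.

5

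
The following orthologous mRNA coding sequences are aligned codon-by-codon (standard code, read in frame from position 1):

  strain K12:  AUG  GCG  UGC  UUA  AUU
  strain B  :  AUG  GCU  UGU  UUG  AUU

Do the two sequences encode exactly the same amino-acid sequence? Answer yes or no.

Codon 1: AUG Met / AUG Met — identical.
Codon 2: GCG Ala / GCU Ala — synonymous.
Codon 3: UGC Cys / UGU Cys — synonymous.
Codon 4: UUA Leu / UUG Leu — synonymous.
Codon 5: AUU Ile / AUU Ile — identical.
Nonsynonymous differences: 0 → same protein.

yes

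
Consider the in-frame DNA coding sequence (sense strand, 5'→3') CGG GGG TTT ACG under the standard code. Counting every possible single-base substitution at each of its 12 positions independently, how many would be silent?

Codon 1 (CGG, Arg): 4 synonymous substitutions.
Codon 2 (GGG, Gly): 3 synonymous substitutions.
Codon 3 (TTT, Phe): 1 synonymous substitution.
Codon 4 (ACG, Thr): 3 synonymous substitutions.
Total: 4 + 3 + 1 + 3 = 11.

11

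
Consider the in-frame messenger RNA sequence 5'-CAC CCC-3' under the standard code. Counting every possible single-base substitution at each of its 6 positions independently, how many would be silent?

Codon 1 (CAC, His): 1 synonymous substitution.
Codon 2 (CCC, Pro): 3 synonymous substitutions.
Total: 1 + 3 = 4.

4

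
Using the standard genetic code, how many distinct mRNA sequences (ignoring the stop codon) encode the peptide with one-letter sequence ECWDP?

Glu: 2 codons.
Cys: 2 codons.
Trp: 1 codon.
Asp: 2 codons.
Pro: 4 codons.
2 × 2 × 1 × 2 × 4 = 32.

32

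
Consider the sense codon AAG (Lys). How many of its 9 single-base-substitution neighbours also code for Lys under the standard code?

Position 1: none → 0 synonymous.
Position 2: none → 0 synonymous.
Position 3: AAA → 1 synonymous.
Total: 0 + 0 + 1 = 1.

1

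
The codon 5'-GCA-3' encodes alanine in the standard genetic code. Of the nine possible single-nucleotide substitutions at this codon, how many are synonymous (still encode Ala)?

Position 1: none → 0 synonymous.
Position 2: none → 0 synonymous.
Position 3: GCU, GCC, GCG → 3 synonymous.
Total: 0 + 0 + 3 = 3.

3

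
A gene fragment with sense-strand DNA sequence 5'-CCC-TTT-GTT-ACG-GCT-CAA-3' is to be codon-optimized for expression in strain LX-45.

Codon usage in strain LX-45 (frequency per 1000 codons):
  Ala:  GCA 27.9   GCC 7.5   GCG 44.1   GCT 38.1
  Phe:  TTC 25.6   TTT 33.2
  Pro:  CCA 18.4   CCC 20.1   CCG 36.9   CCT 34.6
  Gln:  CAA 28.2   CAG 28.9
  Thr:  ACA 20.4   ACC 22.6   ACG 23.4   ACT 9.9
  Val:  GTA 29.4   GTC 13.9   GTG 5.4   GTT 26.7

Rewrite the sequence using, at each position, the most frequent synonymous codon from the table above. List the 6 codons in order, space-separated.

Codon 1 (Pro): best is CCG at 36.9.
Codon 2 (Phe): best is TTT at 33.2.
Codon 3 (Val): best is GTA at 29.4.
Codon 4 (Thr): best is ACG at 23.4.
Codon 5 (Ala): best is GCG at 44.1.
Codon 6 (Gln): best is CAG at 28.9.

CCG TTT GTA ACG GCG CAG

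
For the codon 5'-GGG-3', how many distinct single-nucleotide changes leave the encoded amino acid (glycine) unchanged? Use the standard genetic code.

3

Position 1: none → 0 synonymous.
Position 2: none → 0 synonymous.
Position 3: GGU, GGC, GGA → 3 synonymous.
Total: 0 + 0 + 3 = 3.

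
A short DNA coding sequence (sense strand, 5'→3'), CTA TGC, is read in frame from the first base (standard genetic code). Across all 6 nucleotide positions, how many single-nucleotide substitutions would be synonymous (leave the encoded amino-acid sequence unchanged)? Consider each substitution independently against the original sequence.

5

Codon 1 (CTA, Leu): 4 synonymous substitutions.
Codon 2 (TGC, Cys): 1 synonymous substitution.
Total: 4 + 1 = 5.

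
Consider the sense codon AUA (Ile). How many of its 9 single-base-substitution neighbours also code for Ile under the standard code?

Position 1: none → 0 synonymous.
Position 2: none → 0 synonymous.
Position 3: AUU, AUC → 2 synonymous.
Total: 0 + 0 + 2 = 2.

2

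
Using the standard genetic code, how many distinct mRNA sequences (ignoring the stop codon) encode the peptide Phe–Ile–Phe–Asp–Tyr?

Phe: 2 codons.
Ile: 3 codons.
Phe: 2 codons.
Asp: 2 codons.
Tyr: 2 codons.
2 × 3 × 2 × 2 × 2 = 48.

48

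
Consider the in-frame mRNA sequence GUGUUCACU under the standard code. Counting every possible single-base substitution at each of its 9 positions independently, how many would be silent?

Codon 1 (GUG, Val): 3 synonymous substitutions.
Codon 2 (UUC, Phe): 1 synonymous substitution.
Codon 3 (ACU, Thr): 3 synonymous substitutions.
Total: 3 + 1 + 3 = 7.

7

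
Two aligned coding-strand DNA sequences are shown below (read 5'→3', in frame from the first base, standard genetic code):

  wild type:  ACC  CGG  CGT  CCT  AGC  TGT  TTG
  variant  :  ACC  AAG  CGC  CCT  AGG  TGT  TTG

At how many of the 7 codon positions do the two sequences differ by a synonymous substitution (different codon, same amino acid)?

Codon 1: ACC Thr / ACC Thr — identical.
Codon 2: CGG Arg / AAG Lys — nonsynonymous.
Codon 3: CGT Arg / CGC Arg — synonymous.
Codon 4: CCT Pro / CCT Pro — identical.
Codon 5: AGC Ser / AGG Arg — nonsynonymous.
Codon 6: TGT Cys / TGT Cys — identical.
Codon 7: TTG Leu / TTG Leu — identical.
Synonymous differences: 1.

1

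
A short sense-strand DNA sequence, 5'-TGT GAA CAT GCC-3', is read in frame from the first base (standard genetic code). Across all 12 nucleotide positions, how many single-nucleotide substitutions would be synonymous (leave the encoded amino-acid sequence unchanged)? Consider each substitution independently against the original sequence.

Codon 1 (TGT, Cys): 1 synonymous substitution.
Codon 2 (GAA, Glu): 1 synonymous substitution.
Codon 3 (CAT, His): 1 synonymous substitution.
Codon 4 (GCC, Ala): 3 synonymous substitutions.
Total: 1 + 1 + 1 + 3 = 6.

6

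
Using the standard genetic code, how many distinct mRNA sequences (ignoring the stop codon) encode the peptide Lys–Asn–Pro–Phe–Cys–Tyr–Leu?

Lys: 2 codons.
Asn: 2 codons.
Pro: 4 codons.
Phe: 2 codons.
Cys: 2 codons.
Tyr: 2 codons.
Leu: 6 codons.
2 × 2 × 4 × 2 × 2 × 2 × 6 = 768.

768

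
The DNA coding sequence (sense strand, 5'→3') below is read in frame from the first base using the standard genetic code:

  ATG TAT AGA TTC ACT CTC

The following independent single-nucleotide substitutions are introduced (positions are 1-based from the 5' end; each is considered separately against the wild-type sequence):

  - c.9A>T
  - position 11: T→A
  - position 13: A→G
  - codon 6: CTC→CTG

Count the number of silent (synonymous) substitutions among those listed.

1

Codon 3: AGA (Arg) → AGT (Ser) — missense.
Codon 4: TTC (Phe) → TAC (Tyr) — missense.
Codon 5: ACT (Thr) → GCT (Ala) — missense.
Codon 6: CTC (Leu) → CTG (Leu) — synonymous.
Synonymous: 1 of 4.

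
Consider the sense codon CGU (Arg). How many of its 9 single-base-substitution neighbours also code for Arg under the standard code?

Position 1: none → 0 synonymous.
Position 2: none → 0 synonymous.
Position 3: CGC, CGA, CGG → 3 synonymous.
Total: 0 + 0 + 3 = 3.

3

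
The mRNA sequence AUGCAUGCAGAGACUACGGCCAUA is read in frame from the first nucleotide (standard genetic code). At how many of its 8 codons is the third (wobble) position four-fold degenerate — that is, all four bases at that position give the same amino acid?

Codon 1 AUG (Met): third position 1-fold.
Codon 2 CAU (His): third position 2-fold.
Codon 3 GCA (Ala): third position 4-fold.
Codon 4 GAG (Glu): third position 2-fold.
Codon 5 ACU (Thr): third position 4-fold.
Codon 6 ACG (Thr): third position 4-fold.
Codon 7 GCC (Ala): third position 4-fold.
Codon 8 AUA (Ile): third position 3-fold.
Four-fold degenerate third positions: 4.

4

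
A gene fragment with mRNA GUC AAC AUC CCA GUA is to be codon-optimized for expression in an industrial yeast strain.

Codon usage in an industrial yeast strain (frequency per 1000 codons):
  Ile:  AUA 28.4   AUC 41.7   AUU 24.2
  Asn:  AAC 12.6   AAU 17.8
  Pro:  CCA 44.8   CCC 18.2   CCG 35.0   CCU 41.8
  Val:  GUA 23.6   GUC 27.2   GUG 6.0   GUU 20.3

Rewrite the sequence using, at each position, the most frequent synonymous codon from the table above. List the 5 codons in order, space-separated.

GUC AAU AUC CCA GUC

Codon 1 (Val): best is GUC at 27.2.
Codon 2 (Asn): best is AAU at 17.8.
Codon 3 (Ile): best is AUC at 41.7.
Codon 4 (Pro): best is CCA at 44.8.
Codon 5 (Val): best is GUC at 27.2.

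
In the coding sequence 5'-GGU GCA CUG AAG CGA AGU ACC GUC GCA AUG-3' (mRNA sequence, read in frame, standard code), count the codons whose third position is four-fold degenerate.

Codon 1 GGU (Gly): third position 4-fold.
Codon 2 GCA (Ala): third position 4-fold.
Codon 3 CUG (Leu): third position 4-fold.
Codon 4 AAG (Lys): third position 2-fold.
Codon 5 CGA (Arg): third position 4-fold.
Codon 6 AGU (Ser): third position 2-fold.
Codon 7 ACC (Thr): third position 4-fold.
Codon 8 GUC (Val): third position 4-fold.
Codon 9 GCA (Ala): third position 4-fold.
Codon 10 AUG (Met): third position 1-fold.
Four-fold degenerate third positions: 7.

7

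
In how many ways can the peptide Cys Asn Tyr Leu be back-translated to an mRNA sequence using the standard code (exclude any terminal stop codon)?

48

Cys: 2 codons.
Asn: 2 codons.
Tyr: 2 codons.
Leu: 6 codons.
2 × 2 × 2 × 6 = 48.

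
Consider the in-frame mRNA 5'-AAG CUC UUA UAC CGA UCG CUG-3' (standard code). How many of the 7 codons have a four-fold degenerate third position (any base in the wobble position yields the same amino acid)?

Codon 1 AAG (Lys): third position 2-fold.
Codon 2 CUC (Leu): third position 4-fold.
Codon 3 UUA (Leu): third position 2-fold.
Codon 4 UAC (Tyr): third position 2-fold.
Codon 5 CGA (Arg): third position 4-fold.
Codon 6 UCG (Ser): third position 4-fold.
Codon 7 CUG (Leu): third position 4-fold.
Four-fold degenerate third positions: 4.

4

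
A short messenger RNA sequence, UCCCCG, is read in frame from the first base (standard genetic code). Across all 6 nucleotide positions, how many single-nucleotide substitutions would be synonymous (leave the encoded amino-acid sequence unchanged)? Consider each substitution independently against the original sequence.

6

Codon 1 (UCC, Ser): 3 synonymous substitutions.
Codon 2 (CCG, Pro): 3 synonymous substitutions.
Total: 3 + 3 = 6.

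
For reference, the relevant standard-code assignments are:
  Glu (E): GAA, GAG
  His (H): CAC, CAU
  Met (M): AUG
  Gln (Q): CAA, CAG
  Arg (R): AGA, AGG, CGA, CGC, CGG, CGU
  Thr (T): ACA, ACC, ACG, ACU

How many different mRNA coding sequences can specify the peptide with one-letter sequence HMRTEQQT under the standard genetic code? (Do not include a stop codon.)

1536

His: 2 codons.
Met: 1 codon.
Arg: 6 codons.
Thr: 4 codons.
Glu: 2 codons.
Gln: 2 codons.
Gln: 2 codons.
Thr: 4 codons.
2 × 1 × 6 × 4 × 2 × 2 × 2 × 4 = 1536.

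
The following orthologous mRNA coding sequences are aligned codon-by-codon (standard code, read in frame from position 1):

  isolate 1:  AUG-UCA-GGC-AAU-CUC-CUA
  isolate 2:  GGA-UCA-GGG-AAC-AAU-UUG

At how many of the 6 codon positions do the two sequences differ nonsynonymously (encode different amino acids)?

2

Codon 1: AUG Met / GGA Gly — nonsynonymous.
Codon 2: UCA Ser / UCA Ser — identical.
Codon 3: GGC Gly / GGG Gly — synonymous.
Codon 4: AAU Asn / AAC Asn — synonymous.
Codon 5: CUC Leu / AAU Asn — nonsynonymous.
Codon 6: CUA Leu / UUG Leu — synonymous.
Nonsynonymous differences: 2.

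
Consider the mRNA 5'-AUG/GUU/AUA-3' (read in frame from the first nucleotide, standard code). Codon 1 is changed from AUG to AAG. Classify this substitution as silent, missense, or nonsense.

Position 2 falls in codon 1: AUG → Met.
After the substitution the codon is AAG → Lys.
Met ≠ Lys, so this is a missense mutation.

missense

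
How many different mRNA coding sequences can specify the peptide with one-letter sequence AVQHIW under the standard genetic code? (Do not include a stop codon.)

Ala: 4 codons.
Val: 4 codons.
Gln: 2 codons.
His: 2 codons.
Ile: 3 codons.
Trp: 1 codon.
4 × 4 × 2 × 2 × 3 × 1 = 192.

192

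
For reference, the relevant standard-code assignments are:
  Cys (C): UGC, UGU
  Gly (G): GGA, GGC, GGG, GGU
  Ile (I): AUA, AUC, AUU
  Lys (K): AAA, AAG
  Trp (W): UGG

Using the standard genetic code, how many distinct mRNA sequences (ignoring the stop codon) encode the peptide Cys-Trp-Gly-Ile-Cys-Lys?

Cys: 2 codons.
Trp: 1 codon.
Gly: 4 codons.
Ile: 3 codons.
Cys: 2 codons.
Lys: 2 codons.
2 × 1 × 4 × 3 × 2 × 2 = 96.

96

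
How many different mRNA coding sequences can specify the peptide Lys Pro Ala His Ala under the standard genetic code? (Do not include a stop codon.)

Lys: 2 codons.
Pro: 4 codons.
Ala: 4 codons.
His: 2 codons.
Ala: 4 codons.
2 × 4 × 4 × 2 × 4 = 256.

256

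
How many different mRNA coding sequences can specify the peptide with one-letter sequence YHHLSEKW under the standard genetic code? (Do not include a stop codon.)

Tyr: 2 codons.
His: 2 codons.
His: 2 codons.
Leu: 6 codons.
Ser: 6 codons.
Glu: 2 codons.
Lys: 2 codons.
Trp: 1 codon.
2 × 2 × 2 × 6 × 6 × 2 × 2 × 1 = 1152.

1152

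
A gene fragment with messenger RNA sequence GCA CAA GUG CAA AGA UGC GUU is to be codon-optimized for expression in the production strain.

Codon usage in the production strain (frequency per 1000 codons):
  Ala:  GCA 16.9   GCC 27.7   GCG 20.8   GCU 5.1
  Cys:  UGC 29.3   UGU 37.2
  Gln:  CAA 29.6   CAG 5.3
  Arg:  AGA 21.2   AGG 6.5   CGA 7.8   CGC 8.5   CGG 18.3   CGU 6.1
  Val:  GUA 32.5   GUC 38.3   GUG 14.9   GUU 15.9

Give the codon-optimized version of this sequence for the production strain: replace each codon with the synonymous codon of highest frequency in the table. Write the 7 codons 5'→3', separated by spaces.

Codon 1 (Ala): best is GCC at 27.7.
Codon 2 (Gln): best is CAA at 29.6.
Codon 3 (Val): best is GUC at 38.3.
Codon 4 (Gln): best is CAA at 29.6.
Codon 5 (Arg): best is AGA at 21.2.
Codon 6 (Cys): best is UGU at 37.2.
Codon 7 (Val): best is GUC at 38.3.

GCC CAA GUC CAA AGA UGU GUC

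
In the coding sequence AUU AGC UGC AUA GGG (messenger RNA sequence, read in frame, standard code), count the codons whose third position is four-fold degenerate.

Codon 1 AUU (Ile): third position 3-fold.
Codon 2 AGC (Ser): third position 2-fold.
Codon 3 UGC (Cys): third position 2-fold.
Codon 4 AUA (Ile): third position 3-fold.
Codon 5 GGG (Gly): third position 4-fold.
Four-fold degenerate third positions: 1.

1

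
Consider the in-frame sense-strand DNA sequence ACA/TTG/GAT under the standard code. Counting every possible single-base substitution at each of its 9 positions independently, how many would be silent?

Codon 1 (ACA, Thr): 3 synonymous substitutions.
Codon 2 (TTG, Leu): 2 synonymous substitutions.
Codon 3 (GAT, Asp): 1 synonymous substitution.
Total: 3 + 2 + 1 = 6.

6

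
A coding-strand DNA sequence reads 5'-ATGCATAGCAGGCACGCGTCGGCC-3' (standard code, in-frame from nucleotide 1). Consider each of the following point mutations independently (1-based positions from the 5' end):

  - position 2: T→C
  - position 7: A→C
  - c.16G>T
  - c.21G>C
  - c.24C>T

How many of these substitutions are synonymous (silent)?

2

Codon 1: ATG (Met) → ACG (Thr) — missense.
Codon 3: AGC (Ser) → CGC (Arg) — missense.
Codon 6: GCG (Ala) → TCG (Ser) — missense.
Codon 7: TCG (Ser) → TCC (Ser) — synonymous.
Codon 8: GCC (Ala) → GCT (Ala) — synonymous.
Synonymous: 2 of 5.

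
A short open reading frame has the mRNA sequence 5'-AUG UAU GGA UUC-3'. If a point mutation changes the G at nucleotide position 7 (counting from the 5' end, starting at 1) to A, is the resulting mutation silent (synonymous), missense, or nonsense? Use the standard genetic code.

missense

Position 7 falls in codon 3: GGA → Gly.
After the substitution the codon is AGA → Arg.
Gly ≠ Arg, so this is a missense mutation.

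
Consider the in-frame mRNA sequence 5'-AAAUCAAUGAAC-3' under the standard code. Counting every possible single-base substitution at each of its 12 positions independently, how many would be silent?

5

Codon 1 (AAA, Lys): 1 synonymous substitution.
Codon 2 (UCA, Ser): 3 synonymous substitutions.
Codon 3 (AUG, Met): 0 synonymous substitutions.
Codon 4 (AAC, Asn): 1 synonymous substitution.
Total: 1 + 3 + 0 + 1 = 5.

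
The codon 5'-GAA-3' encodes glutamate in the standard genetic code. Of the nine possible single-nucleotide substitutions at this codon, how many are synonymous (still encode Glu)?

Position 1: none → 0 synonymous.
Position 2: none → 0 synonymous.
Position 3: GAG → 1 synonymous.
Total: 0 + 0 + 1 = 1.

1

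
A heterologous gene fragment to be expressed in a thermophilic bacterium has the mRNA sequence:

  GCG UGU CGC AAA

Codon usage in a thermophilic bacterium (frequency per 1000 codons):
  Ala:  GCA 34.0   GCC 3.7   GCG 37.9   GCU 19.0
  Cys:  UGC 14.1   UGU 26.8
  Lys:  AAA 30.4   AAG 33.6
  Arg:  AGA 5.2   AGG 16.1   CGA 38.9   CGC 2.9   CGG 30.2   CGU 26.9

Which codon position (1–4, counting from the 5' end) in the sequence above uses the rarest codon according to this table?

Codon 1 GCG (Ala): 37.9 per 1000.
Codon 2 UGU (Cys): 26.8 per 1000.
Codon 3 CGC (Arg): 2.9 per 1000.
Codon 4 AAA (Lys): 30.4 per 1000.
Lowest frequency is 2.9 at codon 3.

3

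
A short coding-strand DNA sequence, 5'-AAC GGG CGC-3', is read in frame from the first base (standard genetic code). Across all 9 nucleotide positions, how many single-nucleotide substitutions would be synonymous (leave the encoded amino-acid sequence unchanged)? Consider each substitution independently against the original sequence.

Codon 1 (AAC, Asn): 1 synonymous substitution.
Codon 2 (GGG, Gly): 3 synonymous substitutions.
Codon 3 (CGC, Arg): 3 synonymous substitutions.
Total: 1 + 3 + 3 = 7.

7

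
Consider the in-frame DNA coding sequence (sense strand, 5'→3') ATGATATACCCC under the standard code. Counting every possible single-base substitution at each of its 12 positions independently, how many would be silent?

Codon 1 (ATG, Met): 0 synonymous substitutions.
Codon 2 (ATA, Ile): 2 synonymous substitutions.
Codon 3 (TAC, Tyr): 1 synonymous substitution.
Codon 4 (CCC, Pro): 3 synonymous substitutions.
Total: 0 + 2 + 1 + 3 = 6.

6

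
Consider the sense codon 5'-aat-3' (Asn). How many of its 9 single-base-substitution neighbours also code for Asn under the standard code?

1

Position 1: none → 0 synonymous.
Position 2: none → 0 synonymous.
Position 3: AAC → 1 synonymous.
Total: 0 + 0 + 1 = 1.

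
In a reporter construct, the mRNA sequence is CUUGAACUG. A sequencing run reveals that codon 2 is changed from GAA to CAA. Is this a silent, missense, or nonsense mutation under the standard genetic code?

Position 4 falls in codon 2: GAA → Glu.
After the substitution the codon is CAA → Gln.
Glu ≠ Gln, so this is a missense mutation.

missense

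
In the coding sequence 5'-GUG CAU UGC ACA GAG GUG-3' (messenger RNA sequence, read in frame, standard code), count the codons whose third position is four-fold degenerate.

Codon 1 GUG (Val): third position 4-fold.
Codon 2 CAU (His): third position 2-fold.
Codon 3 UGC (Cys): third position 2-fold.
Codon 4 ACA (Thr): third position 4-fold.
Codon 5 GAG (Glu): third position 2-fold.
Codon 6 GUG (Val): third position 4-fold.
Four-fold degenerate third positions: 3.

3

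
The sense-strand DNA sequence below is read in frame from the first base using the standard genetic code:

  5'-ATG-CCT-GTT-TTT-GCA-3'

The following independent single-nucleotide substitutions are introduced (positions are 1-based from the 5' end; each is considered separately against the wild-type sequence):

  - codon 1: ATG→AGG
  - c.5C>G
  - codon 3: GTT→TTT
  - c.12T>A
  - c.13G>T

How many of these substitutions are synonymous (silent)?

0

Codon 1: ATG (Met) → AGG (Arg) — missense.
Codon 2: CCT (Pro) → CGT (Arg) — missense.
Codon 3: GTT (Val) → TTT (Phe) — missense.
Codon 4: TTT (Phe) → TTA (Leu) — missense.
Codon 5: GCA (Ala) → TCA (Ser) — missense.
Synonymous: 0 of 5.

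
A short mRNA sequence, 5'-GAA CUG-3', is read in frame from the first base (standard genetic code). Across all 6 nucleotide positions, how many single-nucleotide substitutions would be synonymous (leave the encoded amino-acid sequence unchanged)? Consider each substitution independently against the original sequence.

5

Codon 1 (GAA, Glu): 1 synonymous substitution.
Codon 2 (CUG, Leu): 4 synonymous substitutions.
Total: 1 + 4 = 5.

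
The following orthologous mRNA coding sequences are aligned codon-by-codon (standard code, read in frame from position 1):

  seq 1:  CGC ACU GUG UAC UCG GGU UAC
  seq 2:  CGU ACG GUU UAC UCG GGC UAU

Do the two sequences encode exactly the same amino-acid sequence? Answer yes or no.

Codon 1: CGC Arg / CGU Arg — synonymous.
Codon 2: ACU Thr / ACG Thr — synonymous.
Codon 3: GUG Val / GUU Val — synonymous.
Codon 4: UAC Tyr / UAC Tyr — identical.
Codon 5: UCG Ser / UCG Ser — identical.
Codon 6: GGU Gly / GGC Gly — synonymous.
Codon 7: UAC Tyr / UAU Tyr — synonymous.
Nonsynonymous differences: 0 → same protein.

yes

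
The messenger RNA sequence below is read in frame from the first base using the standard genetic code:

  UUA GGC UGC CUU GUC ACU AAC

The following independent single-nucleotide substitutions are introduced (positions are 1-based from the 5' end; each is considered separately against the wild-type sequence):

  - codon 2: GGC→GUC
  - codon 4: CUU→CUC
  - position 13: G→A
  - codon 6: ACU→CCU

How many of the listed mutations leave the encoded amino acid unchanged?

1

Codon 2: GGC (Gly) → GUC (Val) — missense.
Codon 4: CUU (Leu) → CUC (Leu) — synonymous.
Codon 5: GUC (Val) → AUC (Ile) — missense.
Codon 6: ACU (Thr) → CCU (Pro) — missense.
Synonymous: 1 of 4.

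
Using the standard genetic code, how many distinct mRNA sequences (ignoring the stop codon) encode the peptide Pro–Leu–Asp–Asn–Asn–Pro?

Pro: 4 codons.
Leu: 6 codons.
Asp: 2 codons.
Asn: 2 codons.
Asn: 2 codons.
Pro: 4 codons.
4 × 6 × 2 × 2 × 2 × 4 = 768.

768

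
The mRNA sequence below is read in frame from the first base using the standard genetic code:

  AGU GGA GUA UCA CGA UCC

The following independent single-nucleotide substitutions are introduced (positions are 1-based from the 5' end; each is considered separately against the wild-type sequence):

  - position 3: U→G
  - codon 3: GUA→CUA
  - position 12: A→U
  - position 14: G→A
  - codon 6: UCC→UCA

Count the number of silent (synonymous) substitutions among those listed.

2

Codon 1: AGU (Ser) → AGG (Arg) — missense.
Codon 3: GUA (Val) → CUA (Leu) — missense.
Codon 4: UCA (Ser) → UCU (Ser) — synonymous.
Codon 5: CGA (Arg) → CAA (Gln) — missense.
Codon 6: UCC (Ser) → UCA (Ser) — synonymous.
Synonymous: 2 of 5.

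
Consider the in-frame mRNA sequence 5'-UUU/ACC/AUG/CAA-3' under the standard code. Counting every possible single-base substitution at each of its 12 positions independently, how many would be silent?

5

Codon 1 (UUU, Phe): 1 synonymous substitution.
Codon 2 (ACC, Thr): 3 synonymous substitutions.
Codon 3 (AUG, Met): 0 synonymous substitutions.
Codon 4 (CAA, Gln): 1 synonymous substitution.
Total: 1 + 3 + 0 + 1 = 5.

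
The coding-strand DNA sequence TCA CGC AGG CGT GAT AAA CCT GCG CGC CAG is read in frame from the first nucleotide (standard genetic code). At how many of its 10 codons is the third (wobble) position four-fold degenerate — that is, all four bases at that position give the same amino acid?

6

Codon 1 TCA (Ser): third position 4-fold.
Codon 2 CGC (Arg): third position 4-fold.
Codon 3 AGG (Arg): third position 2-fold.
Codon 4 CGT (Arg): third position 4-fold.
Codon 5 GAT (Asp): third position 2-fold.
Codon 6 AAA (Lys): third position 2-fold.
Codon 7 CCT (Pro): third position 4-fold.
Codon 8 GCG (Ala): third position 4-fold.
Codon 9 CGC (Arg): third position 4-fold.
Codon 10 CAG (Gln): third position 2-fold.
Four-fold degenerate third positions: 6.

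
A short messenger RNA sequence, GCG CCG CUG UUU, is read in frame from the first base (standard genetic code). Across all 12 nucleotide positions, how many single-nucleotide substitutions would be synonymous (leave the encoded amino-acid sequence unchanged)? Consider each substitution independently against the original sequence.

11

Codon 1 (GCG, Ala): 3 synonymous substitutions.
Codon 2 (CCG, Pro): 3 synonymous substitutions.
Codon 3 (CUG, Leu): 4 synonymous substitutions.
Codon 4 (UUU, Phe): 1 synonymous substitution.
Total: 3 + 3 + 4 + 1 = 11.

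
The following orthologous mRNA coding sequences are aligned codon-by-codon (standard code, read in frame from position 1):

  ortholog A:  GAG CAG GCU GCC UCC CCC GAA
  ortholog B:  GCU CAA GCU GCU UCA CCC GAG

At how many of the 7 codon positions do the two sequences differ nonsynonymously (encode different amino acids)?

Codon 1: GAG Glu / GCU Ala — nonsynonymous.
Codon 2: CAG Gln / CAA Gln — synonymous.
Codon 3: GCU Ala / GCU Ala — identical.
Codon 4: GCC Ala / GCU Ala — synonymous.
Codon 5: UCC Ser / UCA Ser — synonymous.
Codon 6: CCC Pro / CCC Pro — identical.
Codon 7: GAA Glu / GAG Glu — synonymous.
Nonsynonymous differences: 1.

1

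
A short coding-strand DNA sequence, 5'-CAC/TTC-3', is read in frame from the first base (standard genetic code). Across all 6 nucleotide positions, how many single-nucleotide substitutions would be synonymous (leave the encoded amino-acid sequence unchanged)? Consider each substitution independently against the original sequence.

Codon 1 (CAC, His): 1 synonymous substitution.
Codon 2 (TTC, Phe): 1 synonymous substitution.
Total: 1 + 1 = 2.

2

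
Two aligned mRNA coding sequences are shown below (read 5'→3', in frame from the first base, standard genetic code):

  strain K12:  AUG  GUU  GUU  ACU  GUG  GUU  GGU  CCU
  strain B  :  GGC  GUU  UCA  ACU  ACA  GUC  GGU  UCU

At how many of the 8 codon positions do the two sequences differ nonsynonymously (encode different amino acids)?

4

Codon 1: AUG Met / GGC Gly — nonsynonymous.
Codon 2: GUU Val / GUU Val — identical.
Codon 3: GUU Val / UCA Ser — nonsynonymous.
Codon 4: ACU Thr / ACU Thr — identical.
Codon 5: GUG Val / ACA Thr — nonsynonymous.
Codon 6: GUU Val / GUC Val — synonymous.
Codon 7: GGU Gly / GGU Gly — identical.
Codon 8: CCU Pro / UCU Ser — nonsynonymous.
Nonsynonymous differences: 4.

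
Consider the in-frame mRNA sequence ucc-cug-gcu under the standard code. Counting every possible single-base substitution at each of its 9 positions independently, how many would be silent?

Codon 1 (UCC, Ser): 3 synonymous substitutions.
Codon 2 (CUG, Leu): 4 synonymous substitutions.
Codon 3 (GCU, Ala): 3 synonymous substitutions.
Total: 3 + 4 + 3 = 10.

10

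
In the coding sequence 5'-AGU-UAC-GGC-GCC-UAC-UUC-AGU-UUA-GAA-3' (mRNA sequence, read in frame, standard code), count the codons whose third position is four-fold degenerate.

Codon 1 AGU (Ser): third position 2-fold.
Codon 2 UAC (Tyr): third position 2-fold.
Codon 3 GGC (Gly): third position 4-fold.
Codon 4 GCC (Ala): third position 4-fold.
Codon 5 UAC (Tyr): third position 2-fold.
Codon 6 UUC (Phe): third position 2-fold.
Codon 7 AGU (Ser): third position 2-fold.
Codon 8 UUA (Leu): third position 2-fold.
Codon 9 GAA (Glu): third position 2-fold.
Four-fold degenerate third positions: 2.

2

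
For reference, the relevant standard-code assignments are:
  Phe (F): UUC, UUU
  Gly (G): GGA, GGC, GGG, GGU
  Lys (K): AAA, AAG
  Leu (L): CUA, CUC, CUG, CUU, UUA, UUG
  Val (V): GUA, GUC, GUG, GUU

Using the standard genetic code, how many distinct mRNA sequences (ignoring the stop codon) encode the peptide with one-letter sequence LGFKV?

Leu: 6 codons.
Gly: 4 codons.
Phe: 2 codons.
Lys: 2 codons.
Val: 4 codons.
6 × 4 × 2 × 2 × 4 = 384.

384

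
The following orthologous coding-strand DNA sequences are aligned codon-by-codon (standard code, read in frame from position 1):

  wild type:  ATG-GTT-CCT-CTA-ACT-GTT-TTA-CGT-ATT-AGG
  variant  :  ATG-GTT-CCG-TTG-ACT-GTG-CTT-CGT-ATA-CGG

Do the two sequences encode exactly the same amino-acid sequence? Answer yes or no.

yes

Codon 1: ATG Met / ATG Met — identical.
Codon 2: GTT Val / GTT Val — identical.
Codon 3: CCT Pro / CCG Pro — synonymous.
Codon 4: CTA Leu / TTG Leu — synonymous.
Codon 5: ACT Thr / ACT Thr — identical.
Codon 6: GTT Val / GTG Val — synonymous.
Codon 7: TTA Leu / CTT Leu — synonymous.
Codon 8: CGT Arg / CGT Arg — identical.
Codon 9: ATT Ile / ATA Ile — synonymous.
Codon 10: AGG Arg / CGG Arg — synonymous.
Nonsynonymous differences: 0 → same protein.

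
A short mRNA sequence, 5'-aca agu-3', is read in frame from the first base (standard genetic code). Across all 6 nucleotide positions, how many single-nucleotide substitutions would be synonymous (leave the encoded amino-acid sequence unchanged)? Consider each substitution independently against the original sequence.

Codon 1 (ACA, Thr): 3 synonymous substitutions.
Codon 2 (AGU, Ser): 1 synonymous substitution.
Total: 3 + 1 = 4.

4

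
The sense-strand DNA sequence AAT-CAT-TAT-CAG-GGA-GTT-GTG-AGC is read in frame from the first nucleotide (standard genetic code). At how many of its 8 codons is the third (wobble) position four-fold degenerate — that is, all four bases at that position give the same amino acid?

3

Codon 1 AAT (Asn): third position 2-fold.
Codon 2 CAT (His): third position 2-fold.
Codon 3 TAT (Tyr): third position 2-fold.
Codon 4 CAG (Gln): third position 2-fold.
Codon 5 GGA (Gly): third position 4-fold.
Codon 6 GTT (Val): third position 4-fold.
Codon 7 GTG (Val): third position 4-fold.
Codon 8 AGC (Ser): third position 2-fold.
Four-fold degenerate third positions: 3.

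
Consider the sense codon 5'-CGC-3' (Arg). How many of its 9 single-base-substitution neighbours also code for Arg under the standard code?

Position 1: none → 0 synonymous.
Position 2: none → 0 synonymous.
Position 3: CGT, CGA, CGG → 3 synonymous.
Total: 0 + 0 + 3 = 3.

3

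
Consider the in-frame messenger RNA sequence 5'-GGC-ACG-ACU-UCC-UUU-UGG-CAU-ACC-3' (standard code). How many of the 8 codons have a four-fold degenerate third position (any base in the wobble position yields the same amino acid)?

Codon 1 GGC (Gly): third position 4-fold.
Codon 2 ACG (Thr): third position 4-fold.
Codon 3 ACU (Thr): third position 4-fold.
Codon 4 UCC (Ser): third position 4-fold.
Codon 5 UUU (Phe): third position 2-fold.
Codon 6 UGG (Trp): third position 1-fold.
Codon 7 CAU (His): third position 2-fold.
Codon 8 ACC (Thr): third position 4-fold.
Four-fold degenerate third positions: 5.

5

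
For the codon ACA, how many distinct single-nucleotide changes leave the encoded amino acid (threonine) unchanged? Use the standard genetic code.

3

Position 1: none → 0 synonymous.
Position 2: none → 0 synonymous.
Position 3: ACT, ACC, ACG → 3 synonymous.
Total: 0 + 0 + 3 = 3.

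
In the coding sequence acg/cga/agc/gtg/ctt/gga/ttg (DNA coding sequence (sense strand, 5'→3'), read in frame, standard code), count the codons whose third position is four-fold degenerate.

5

Codon 1 ACG (Thr): third position 4-fold.
Codon 2 CGA (Arg): third position 4-fold.
Codon 3 AGC (Ser): third position 2-fold.
Codon 4 GTG (Val): third position 4-fold.
Codon 5 CTT (Leu): third position 4-fold.
Codon 6 GGA (Gly): third position 4-fold.
Codon 7 TTG (Leu): third position 2-fold.
Four-fold degenerate third positions: 5.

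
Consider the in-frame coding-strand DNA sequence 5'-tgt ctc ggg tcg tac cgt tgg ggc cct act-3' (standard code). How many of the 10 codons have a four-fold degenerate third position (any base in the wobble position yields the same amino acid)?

7

Codon 1 TGT (Cys): third position 2-fold.
Codon 2 CTC (Leu): third position 4-fold.
Codon 3 GGG (Gly): third position 4-fold.
Codon 4 TCG (Ser): third position 4-fold.
Codon 5 TAC (Tyr): third position 2-fold.
Codon 6 CGT (Arg): third position 4-fold.
Codon 7 TGG (Trp): third position 1-fold.
Codon 8 GGC (Gly): third position 4-fold.
Codon 9 CCT (Pro): third position 4-fold.
Codon 10 ACT (Thr): third position 4-fold.
Four-fold degenerate third positions: 7.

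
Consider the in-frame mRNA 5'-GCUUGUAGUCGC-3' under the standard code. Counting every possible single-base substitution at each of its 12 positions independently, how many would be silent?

Codon 1 (GCU, Ala): 3 synonymous substitutions.
Codon 2 (UGU, Cys): 1 synonymous substitution.
Codon 3 (AGU, Ser): 1 synonymous substitution.
Codon 4 (CGC, Arg): 3 synonymous substitutions.
Total: 3 + 1 + 1 + 3 = 8.

8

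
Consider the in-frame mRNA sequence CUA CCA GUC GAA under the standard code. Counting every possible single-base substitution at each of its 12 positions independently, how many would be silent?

Codon 1 (CUA, Leu): 4 synonymous substitutions.
Codon 2 (CCA, Pro): 3 synonymous substitutions.
Codon 3 (GUC, Val): 3 synonymous substitutions.
Codon 4 (GAA, Glu): 1 synonymous substitution.
Total: 4 + 3 + 3 + 1 = 11.

11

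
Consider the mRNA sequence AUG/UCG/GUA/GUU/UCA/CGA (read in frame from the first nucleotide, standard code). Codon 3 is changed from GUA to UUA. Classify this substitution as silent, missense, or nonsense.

Position 7 falls in codon 3: GUA → Val.
After the substitution the codon is UUA → Leu.
Val ≠ Leu, so this is a missense mutation.

missense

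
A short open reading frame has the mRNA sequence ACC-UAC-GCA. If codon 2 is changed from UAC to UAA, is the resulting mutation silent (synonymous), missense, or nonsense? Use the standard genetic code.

Position 6 falls in codon 2: UAC → Tyr.
After the substitution the codon is UAA → Stop.
The new codon is a stop codon, so this is a nonsense mutation.

nonsense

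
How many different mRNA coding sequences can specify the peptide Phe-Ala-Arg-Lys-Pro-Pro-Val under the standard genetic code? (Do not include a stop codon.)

6144

Phe: 2 codons.
Ala: 4 codons.
Arg: 6 codons.
Lys: 2 codons.
Pro: 4 codons.
Pro: 4 codons.
Val: 4 codons.
2 × 4 × 6 × 2 × 4 × 4 × 4 = 6144.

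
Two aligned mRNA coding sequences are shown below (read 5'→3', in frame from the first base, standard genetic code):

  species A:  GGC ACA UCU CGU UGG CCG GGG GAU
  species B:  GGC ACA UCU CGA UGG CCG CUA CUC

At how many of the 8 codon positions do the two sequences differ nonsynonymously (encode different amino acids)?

Codon 1: GGC Gly / GGC Gly — identical.
Codon 2: ACA Thr / ACA Thr — identical.
Codon 3: UCU Ser / UCU Ser — identical.
Codon 4: CGU Arg / CGA Arg — synonymous.
Codon 5: UGG Trp / UGG Trp — identical.
Codon 6: CCG Pro / CCG Pro — identical.
Codon 7: GGG Gly / CUA Leu — nonsynonymous.
Codon 8: GAU Asp / CUC Leu — nonsynonymous.
Nonsynonymous differences: 2.

2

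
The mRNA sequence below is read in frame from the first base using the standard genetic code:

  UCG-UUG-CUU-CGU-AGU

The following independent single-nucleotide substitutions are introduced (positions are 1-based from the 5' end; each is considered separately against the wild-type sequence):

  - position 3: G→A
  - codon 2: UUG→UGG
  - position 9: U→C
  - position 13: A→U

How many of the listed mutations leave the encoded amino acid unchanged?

2

Codon 1: UCG (Ser) → UCA (Ser) — synonymous.
Codon 2: UUG (Leu) → UGG (Trp) — missense.
Codon 3: CUU (Leu) → CUC (Leu) — synonymous.
Codon 5: AGU (Ser) → UGU (Cys) — missense.
Synonymous: 2 of 4.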